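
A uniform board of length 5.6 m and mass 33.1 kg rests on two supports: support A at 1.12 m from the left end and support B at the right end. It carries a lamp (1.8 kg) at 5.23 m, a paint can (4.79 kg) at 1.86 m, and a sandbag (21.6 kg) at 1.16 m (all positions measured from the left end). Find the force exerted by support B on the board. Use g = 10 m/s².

Take moments about support A.
Beam weight: 33.1 × 10 = 331 N down at 2.8 m → arm 1.68 m, τ = 331 × 1.68 = 556.1 N·m clockwise.
Lamp: 1.8 × 10 = 18 N down at 5.23 m → arm 4.11 m, τ = 18 × 4.11 = 73.98 N·m clockwise.
Paint can: 4.79 × 10 = 47.9 N down at 1.86 m → arm 0.74 m, τ = 47.9 × 0.74 = 35.45 N·m clockwise.
Sandbag: 21.6 × 10 = 216 N down at 1.16 m → arm 0.04 m, τ = 216 × 0.04 = 8.64 N·m clockwise.
Net load moment about support A = 674.2 N·m clockwise.
Reaction R at support B is upward at 5.6 m, arm 4.48 m → moment R × 4.48 counterclockwise.
Balancing moments: R × 4.48 = 674.2, giving R = 150 N.

R_B ≈ 150 N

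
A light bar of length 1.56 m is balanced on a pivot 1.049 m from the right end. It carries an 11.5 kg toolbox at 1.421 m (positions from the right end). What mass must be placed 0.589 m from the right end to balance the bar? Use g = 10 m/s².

Taking torques about the pivot (at 1.049 m from the right end):
Toolbox: 11.5 × 10 = 115 N down at 1.421 m → arm 0.372 m, τ = 115 × 0.372 = 42.78 N·m counterclockwise.
Net moment of known loads = 42.78 N·m counterclockwise.
An unknown mass m at 0.589 m has arm 0.46 m; its moment is m·g·0.46 clockwise.
Setting net torque to zero: m × 10 × 0.46 = 42.78 → m = 42.78 / (10 × 0.46) = 9.3 kg.

m ≈ 9.3 kg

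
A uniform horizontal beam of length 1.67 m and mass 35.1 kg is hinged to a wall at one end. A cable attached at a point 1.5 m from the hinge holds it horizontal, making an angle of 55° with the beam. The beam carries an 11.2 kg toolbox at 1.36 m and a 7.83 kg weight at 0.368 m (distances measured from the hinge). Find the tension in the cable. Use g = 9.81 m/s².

Sum moments about the hinge (the unknown hinge reaction has zero arm there).
Beam weight: 35.1 × 9.81 = 344.3 N down at 0.835 m → arm 0.835 m, τ = 344.3 × 0.835 = 287.5 N·m clockwise.
Toolbox: 11.2 × 9.81 = 109.9 N down at 1.36 m → arm 1.36 m, τ = 109.9 × 1.36 = 149.5 N·m clockwise.
Weight: 7.83 × 9.81 = 76.81 N down at 0.368 m → arm 0.368 m, τ = 76.81 × 0.368 = 28.27 N·m clockwise.
Total clockwise load moment = 465.3 N·m.
The cable tension T acts at 1.5 m; only its component perpendicular to the beam, T sinθ, produces torque. sin 55° = 0.8192.
For rotational equilibrium, T × 1.5 × 0.8192 = 465.3, so T = 465.3 / 1.229 = 379 N.

T ≈ 379 N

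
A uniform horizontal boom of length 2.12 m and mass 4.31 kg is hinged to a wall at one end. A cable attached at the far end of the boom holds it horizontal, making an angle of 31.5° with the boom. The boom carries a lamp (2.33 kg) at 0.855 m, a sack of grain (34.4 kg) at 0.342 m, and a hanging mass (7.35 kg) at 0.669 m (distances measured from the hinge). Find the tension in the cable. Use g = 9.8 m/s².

About the hinge:
Beam weight: 4.31 × 9.8 = 42.24 N down at 1.06 m → arm 1.06 m, τ = 42.24 × 1.06 = 44.77 N·m clockwise.
Lamp: 2.33 × 9.8 = 22.83 N down at 0.855 m → arm 0.855 m, τ = 22.83 × 0.855 = 19.52 N·m clockwise.
Sack of grain: 34.4 × 9.8 = 337.1 N down at 0.342 m → arm 0.342 m, τ = 337.1 × 0.342 = 115.3 N·m clockwise.
Hanging mass: 7.35 × 9.8 = 72.03 N down at 0.669 m → arm 0.669 m, τ = 72.03 × 0.669 = 48.19 N·m clockwise.
Total clockwise load moment = 227.8 N·m.
The cable tension T acts at 2.12 m; only its component perpendicular to the boom, T sinθ, produces torque. sin 31.5° = 0.5225.
Στ = 0 ⇒ T × 2.12 × 0.5225 = 227.8 ⇒ T = 227.8 / 1.108 = 206 N.

T ≈ 206 N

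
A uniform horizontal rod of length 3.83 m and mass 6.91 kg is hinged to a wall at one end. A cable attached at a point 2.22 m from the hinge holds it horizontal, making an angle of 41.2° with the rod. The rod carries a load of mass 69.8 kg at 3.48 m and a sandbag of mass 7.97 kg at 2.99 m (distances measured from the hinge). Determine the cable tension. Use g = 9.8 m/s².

About the hinge:
Beam weight: 6.91 × 9.8 = 67.72 N down at 1.915 m → arm 1.915 m, τ = 67.72 × 1.915 = 129.7 N·m clockwise.
Load: 69.8 × 9.8 = 684 N down at 3.48 m → arm 3.48 m, τ = 684 × 3.48 = 2380 N·m clockwise.
Sandbag: 7.97 × 9.8 = 78.11 N down at 2.99 m → arm 2.99 m, τ = 78.11 × 2.99 = 233.5 N·m clockwise.
Total clockwise load moment = 2743 N·m.
The cable tension T acts at 2.22 m; only its component perpendicular to the rod, T sinθ, produces torque. sin 41.2° = 0.6587.
Balancing moments: T × 2.22 × 0.6587 = 2743, giving T = 2743 / 1.462 = 1880 N.

T ≈ 1880 N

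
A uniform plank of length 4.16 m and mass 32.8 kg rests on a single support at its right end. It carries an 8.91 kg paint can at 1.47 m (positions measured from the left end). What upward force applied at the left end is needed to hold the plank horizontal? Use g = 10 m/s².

F ≈ 222 N

Sum moments about the right end (the unknown pivot reaction has zero arm there).
Beam weight: 32.8 × 10 = 328 N down at 2.08 m → arm 2.08 m, τ = 328 × 2.08 = 682.2 N·m counterclockwise.
Paint can: 8.91 × 10 = 89.1 N down at 1.47 m → arm 2.69 m, τ = 89.1 × 2.69 = 239.7 N·m counterclockwise.
Net moment of the loads = 921.9 N·m counterclockwise.
The upward force F acts at the left end, arm 4.16 m, giving F × 4.16 clockwise.
Setting net torque to zero: F × 4.16 = 921.9 → F = 921.9 / 4.16 = 222 N.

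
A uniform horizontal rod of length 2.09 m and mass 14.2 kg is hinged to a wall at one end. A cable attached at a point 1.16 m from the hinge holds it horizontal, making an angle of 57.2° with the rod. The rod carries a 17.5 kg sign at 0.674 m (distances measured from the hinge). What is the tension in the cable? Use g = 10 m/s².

T ≈ 273 N

Sum moments about the hinge (the unknown hinge reaction has zero arm there).
Beam weight: 14.2 × 10 = 142 N down at 1.045 m → arm 1.045 m, τ = 142 × 1.045 = 148.4 N·m clockwise.
Sign: 17.5 × 10 = 175 N down at 0.674 m → arm 0.674 m, τ = 175 × 0.674 = 118 N·m clockwise.
Total clockwise load moment = 266.4 N·m.
The cable tension T acts at 1.16 m; only its component perpendicular to the rod, T sinθ, produces torque. sin 57.2° = 0.8406.
Στ = 0 ⇒ T × 1.16 × 0.8406 = 266.4 ⇒ T = 266.4 / 0.9751 = 273 N.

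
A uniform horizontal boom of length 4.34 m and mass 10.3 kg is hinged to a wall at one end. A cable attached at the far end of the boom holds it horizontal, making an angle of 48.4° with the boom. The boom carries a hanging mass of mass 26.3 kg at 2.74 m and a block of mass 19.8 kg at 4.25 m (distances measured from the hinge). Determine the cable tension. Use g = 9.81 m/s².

T ≈ 540 N

Sum moments about the hinge (the unknown hinge reaction has zero arm there).
Beam weight: 10.3 × 9.81 = 101 N down at 2.17 m → arm 2.17 m, τ = 101 × 2.17 = 219.2 N·m clockwise.
Hanging mass: 26.3 × 9.81 = 258 N down at 2.74 m → arm 2.74 m, τ = 258 × 2.74 = 706.9 N·m clockwise.
Block: 19.8 × 9.81 = 194.2 N down at 4.25 m → arm 4.25 m, τ = 194.2 × 4.25 = 825.3 N·m clockwise.
Total clockwise load moment = 1751 N·m.
The cable tension T acts at 4.34 m; only its component perpendicular to the boom, T sinθ, produces torque. sin 48.4° = 0.7478.
Στ = 0 ⇒ T × 4.34 × 0.7478 = 1751 ⇒ T = 1751 / 3.245 = 540 N.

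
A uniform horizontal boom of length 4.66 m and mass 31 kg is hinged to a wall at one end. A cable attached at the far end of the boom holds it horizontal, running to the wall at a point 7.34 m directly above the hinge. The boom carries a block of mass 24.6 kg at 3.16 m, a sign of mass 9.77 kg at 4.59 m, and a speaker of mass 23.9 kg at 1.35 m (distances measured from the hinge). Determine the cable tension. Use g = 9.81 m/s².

T ≈ 566 N

About the hinge:
Beam weight: 31 × 9.81 = 304.1 N down at 2.33 m → arm 2.33 m, τ = 304.1 × 2.33 = 708.6 N·m clockwise.
Block: 24.6 × 9.81 = 241.3 N down at 3.16 m → arm 3.16 m, τ = 241.3 × 3.16 = 762.5 N·m clockwise.
Sign: 9.77 × 9.81 = 95.84 N down at 4.59 m → arm 4.59 m, τ = 95.84 × 4.59 = 439.9 N·m clockwise.
Speaker: 23.9 × 9.81 = 234.5 N down at 1.35 m → arm 1.35 m, τ = 234.5 × 1.35 = 316.6 N·m clockwise.
Total clockwise load moment = 2228 N·m.
The cable tension T acts at 4.66 m; only its component perpendicular to the boom, T sinθ, produces torque. sinθ = h/√(h²+d²) = 7.34/√(7.34²+4.66²) = 0.8442.
Στ = 0 ⇒ T × 4.66 × 0.8442 = 2228 ⇒ T = 2228 / 3.934 = 566 N.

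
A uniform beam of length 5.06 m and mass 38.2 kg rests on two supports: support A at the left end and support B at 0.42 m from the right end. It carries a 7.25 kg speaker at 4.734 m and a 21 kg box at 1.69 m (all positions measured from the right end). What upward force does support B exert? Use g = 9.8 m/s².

Choose support A as the axis so its reaction then has zero moment arm.
Beam weight: 38.2 × 9.8 = 374.4 N down at 2.53 m → arm 2.53 m, τ = 374.4 × 2.53 = 947.2 N·m clockwise.
Speaker: 7.25 × 9.8 = 71.05 N down at 4.734 m → arm 0.326 m, τ = 71.05 × 0.326 = 23.16 N·m clockwise.
Box: 21 × 9.8 = 205.8 N down at 1.69 m → arm 3.37 m, τ = 205.8 × 3.37 = 693.5 N·m clockwise.
Net load moment about support A = 1664 N·m clockwise.
Reaction R at support B is upward at 0.42 m, arm 4.64 m → moment R × 4.64 counterclockwise.
Balancing moments: R × 4.64 = 1664, giving R = 359 N.

R_B ≈ 359 N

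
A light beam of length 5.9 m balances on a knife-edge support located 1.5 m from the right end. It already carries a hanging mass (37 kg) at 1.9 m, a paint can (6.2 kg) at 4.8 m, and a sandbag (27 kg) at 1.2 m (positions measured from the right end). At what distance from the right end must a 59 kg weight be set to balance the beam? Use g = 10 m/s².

Taking torques about the knife-edge support (at 1.5 m from the right end):
Hanging mass: 37 × 10 = 370 N down at 1.9 m → arm 0.4 m, τ = 370 × 0.4 = 148 N·m counterclockwise.
Paint can: 6.2 × 10 = 62 N down at 4.8 m → arm 3.3 m, τ = 62 × 3.3 = 204.6 N·m counterclockwise.
Sandbag: 27 × 10 = 270 N down at 1.2 m → arm 0.3 m, τ = 270 × 0.3 = 81 N·m clockwise.
Net moment of existing loads = 271.6 N·m counterclockwise.
The weight weighs 59 × 10 = 590 N and must supply an equal clockwise moment, so its lever arm about the knife-edge support is 271.6 / 590 = 0.46 m.
That puts it at 1.5 − 0.46 = 1.04 m from the right end.

x ≈ 1.04 m from the right end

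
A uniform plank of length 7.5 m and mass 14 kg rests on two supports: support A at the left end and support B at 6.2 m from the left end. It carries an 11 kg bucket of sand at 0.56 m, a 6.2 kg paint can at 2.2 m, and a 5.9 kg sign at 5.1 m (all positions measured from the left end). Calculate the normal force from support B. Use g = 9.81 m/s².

R_B ≈ 162 N

About support A:
Beam weight: 14 × 9.81 = 137.3 N down at 3.75 m → arm 3.75 m, τ = 137.3 × 3.75 = 514.9 N·m clockwise.
Bucket of sand: 11 × 9.81 = 107.9 N down at 0.56 m → arm 0.56 m, τ = 107.9 × 0.56 = 60.42 N·m clockwise.
Paint can: 6.2 × 9.81 = 60.82 N down at 2.2 m → arm 2.2 m, τ = 60.82 × 2.2 = 133.8 N·m clockwise.
Sign: 5.9 × 9.81 = 57.88 N down at 5.1 m → arm 5.1 m, τ = 57.88 × 5.1 = 295.2 N·m clockwise.
Net load moment about support A = 1004 N·m clockwise.
Reaction R at support B is upward at 6.2 m, arm 6.2 m → moment R × 6.2 counterclockwise.
Setting net torque to zero: R × 6.2 = 1004 → R = 162 N.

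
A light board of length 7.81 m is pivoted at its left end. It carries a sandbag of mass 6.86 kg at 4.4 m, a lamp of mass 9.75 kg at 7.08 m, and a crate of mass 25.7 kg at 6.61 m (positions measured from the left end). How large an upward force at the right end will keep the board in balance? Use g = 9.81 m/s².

F ≈ 338 N

About the left end:
Sandbag: 6.86 × 9.81 = 67.3 N down at 4.4 m → arm 4.4 m, τ = 67.3 × 4.4 = 296.1 N·m clockwise.
Lamp: 9.75 × 9.81 = 95.65 N down at 7.08 m → arm 7.08 m, τ = 95.65 × 7.08 = 677.2 N·m clockwise.
Crate: 25.7 × 9.81 = 252.1 N down at 6.61 m → arm 6.61 m, τ = 252.1 × 6.61 = 1666 N·m clockwise.
Net moment of the loads = 2639 N·m clockwise.
The upward force F acts at the right end, arm 7.81 m, giving F × 7.81 counterclockwise.
Setting net torque to zero: F × 7.81 = 2639 → F = 2639 / 7.81 = 338 N.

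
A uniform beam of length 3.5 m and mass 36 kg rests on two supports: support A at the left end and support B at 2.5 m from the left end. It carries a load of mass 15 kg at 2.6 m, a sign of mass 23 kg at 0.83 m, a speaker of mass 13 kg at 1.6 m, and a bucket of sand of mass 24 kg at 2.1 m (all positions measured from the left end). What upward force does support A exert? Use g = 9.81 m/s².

Take moments about support B.
Beam weight: 36 × 9.81 = 353.2 N down at 1.75 m → arm 0.75 m, τ = 353.2 × 0.75 = 264.9 N·m counterclockwise.
Load: 15 × 9.81 = 147.2 N down at 2.6 m → arm 0.1 m, τ = 147.2 × 0.1 = 14.72 N·m clockwise.
Sign: 23 × 9.81 = 225.6 N down at 0.83 m → arm 1.67 m, τ = 225.6 × 1.67 = 376.8 N·m counterclockwise.
Speaker: 13 × 9.81 = 127.5 N down at 1.6 m → arm 0.9 m, τ = 127.5 × 0.9 = 114.8 N·m counterclockwise.
Bucket of sand: 24 × 9.81 = 235.4 N down at 2.1 m → arm 0.4 m, τ = 235.4 × 0.4 = 94.16 N·m counterclockwise.
Net load moment about support B = 835.9 N·m counterclockwise.
Reaction R at support A is upward at 0 m, arm 2.5 m → moment R × 2.5 clockwise.
Στ = 0 ⇒ R × 2.5 = 835.9 ⇒ R = 334 N.

R_A ≈ 334 N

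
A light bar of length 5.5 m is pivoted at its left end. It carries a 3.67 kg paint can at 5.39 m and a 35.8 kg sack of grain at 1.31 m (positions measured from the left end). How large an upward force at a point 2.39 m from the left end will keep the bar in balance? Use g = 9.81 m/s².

About the left end:
Paint can: 3.67 × 9.81 = 36 N down at 5.39 m → arm 5.39 m, τ = 36 × 5.39 = 194 N·m clockwise.
Sack of grain: 35.8 × 9.81 = 351.2 N down at 1.31 m → arm 1.31 m, τ = 351.2 × 1.31 = 460.1 N·m clockwise.
Net moment of the loads = 654.1 N·m clockwise.
The upward force F acts at a point 2.39 m from the left end, arm 2.39 m, giving F × 2.39 counterclockwise.
Balancing moments: F × 2.39 = 654.1, giving F = 654.1 / 2.39 = 274 N.

F ≈ 274 N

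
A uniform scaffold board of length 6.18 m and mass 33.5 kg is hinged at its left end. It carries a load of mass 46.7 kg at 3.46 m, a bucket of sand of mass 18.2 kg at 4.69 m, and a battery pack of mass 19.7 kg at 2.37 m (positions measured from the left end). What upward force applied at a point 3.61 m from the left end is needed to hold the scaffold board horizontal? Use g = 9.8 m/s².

F ≈ 1080 N

Take moments about the left end.
Beam weight: 33.5 × 9.8 = 328.3 N down at 3.09 m → arm 3.09 m, τ = 328.3 × 3.09 = 1014 N·m clockwise.
Load: 46.7 × 9.8 = 457.7 N down at 3.46 m → arm 3.46 m, τ = 457.7 × 3.46 = 1584 N·m clockwise.
Bucket of sand: 18.2 × 9.8 = 178.4 N down at 4.69 m → arm 4.69 m, τ = 178.4 × 4.69 = 836.7 N·m clockwise.
Battery pack: 19.7 × 9.8 = 193.1 N down at 2.37 m → arm 2.37 m, τ = 193.1 × 2.37 = 457.6 N·m clockwise.
Net moment of the loads = 3892 N·m clockwise.
The upward force F acts at a point 3.61 m from the left end, arm 3.61 m, giving F × 3.61 counterclockwise.
Στ = 0 ⇒ F × 3.61 = 3892 ⇒ F = 3892 / 3.61 = 1080 N.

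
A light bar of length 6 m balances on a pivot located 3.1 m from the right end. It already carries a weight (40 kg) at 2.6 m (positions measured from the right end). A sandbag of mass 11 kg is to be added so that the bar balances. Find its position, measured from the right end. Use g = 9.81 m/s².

x ≈ 4.92 m from the right end

About the pivot (at 3.1 m from the right end):
Weight: 40 × 9.81 = 392.4 N down at 2.6 m → arm 0.5 m, τ = 392.4 × 0.5 = 196.2 N·m clockwise.
Net moment of existing loads = 196.2 N·m clockwise.
The sandbag weighs 11 × 9.81 = 107.9 N and must supply an equal counterclockwise moment, so its lever arm about the pivot is 196.2 / 107.9 = 1.82 m.
That puts it at 3.1 + 1.82 = 4.92 m from the right end.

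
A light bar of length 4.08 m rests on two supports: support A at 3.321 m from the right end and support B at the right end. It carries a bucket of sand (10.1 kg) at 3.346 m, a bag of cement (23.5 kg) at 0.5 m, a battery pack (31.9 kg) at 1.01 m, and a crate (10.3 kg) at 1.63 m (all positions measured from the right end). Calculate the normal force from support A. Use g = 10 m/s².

Choose support B as the axis so its reaction then has zero moment arm.
Bucket of sand: 10.1 × 10 = 101 N down at 3.346 m → arm 3.346 m, τ = 101 × 3.346 = 337.9 N·m counterclockwise.
Bag of cement: 23.5 × 10 = 235 N down at 0.5 m → arm 0.5 m, τ = 235 × 0.5 = 117.5 N·m counterclockwise.
Battery pack: 31.9 × 10 = 319 N down at 1.01 m → arm 1.01 m, τ = 319 × 1.01 = 322.2 N·m counterclockwise.
Crate: 10.3 × 10 = 103 N down at 1.63 m → arm 1.63 m, τ = 103 × 1.63 = 167.9 N·m counterclockwise.
Net load moment about support B = 945.5 N·m counterclockwise.
Reaction R at support A is upward at 3.321 m, arm 3.321 m → moment R × 3.321 clockwise.
Balancing moments: R × 3.321 = 945.5, giving R = 285 N.

R_A ≈ 285 N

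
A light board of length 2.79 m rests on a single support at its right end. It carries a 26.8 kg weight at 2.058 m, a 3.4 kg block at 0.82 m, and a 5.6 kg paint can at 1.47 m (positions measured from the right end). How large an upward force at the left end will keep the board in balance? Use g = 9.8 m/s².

Choose the right end as the axis so the unknown pivot reaction has zero arm there.
Weight: 26.8 × 9.8 = 262.6 N down at 2.058 m → arm 2.058 m, τ = 262.6 × 2.058 = 540.4 N·m counterclockwise.
Block: 3.4 × 9.8 = 33.32 N down at 0.82 m → arm 0.82 m, τ = 33.32 × 0.82 = 27.32 N·m counterclockwise.
Paint can: 5.6 × 9.8 = 54.88 N down at 1.47 m → arm 1.47 m, τ = 54.88 × 1.47 = 80.67 N·m counterclockwise.
Net moment of the loads = 648.4 N·m counterclockwise.
The upward force F acts at the left end, arm 2.79 m, giving F × 2.79 clockwise.
Στ = 0 ⇒ F × 2.79 = 648.4 ⇒ F = 648.4 / 2.79 = 232 N.

F ≈ 232 N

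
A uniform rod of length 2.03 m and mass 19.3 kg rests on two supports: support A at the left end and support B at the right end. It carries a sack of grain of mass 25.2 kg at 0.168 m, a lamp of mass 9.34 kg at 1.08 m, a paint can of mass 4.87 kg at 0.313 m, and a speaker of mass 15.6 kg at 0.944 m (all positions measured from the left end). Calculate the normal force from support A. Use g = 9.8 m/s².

Choose support B as the axis so its reaction then has zero moment arm.
Beam weight: 19.3 × 9.8 = 189.1 N down at 1.015 m → arm 1.015 m, τ = 189.1 × 1.015 = 191.9 N·m counterclockwise.
Sack of grain: 25.2 × 9.8 = 247 N down at 0.168 m → arm 1.862 m, τ = 247 × 1.862 = 459.9 N·m counterclockwise.
Lamp: 9.34 × 9.8 = 91.53 N down at 1.08 m → arm 0.95 m, τ = 91.53 × 0.95 = 86.95 N·m counterclockwise.
Paint can: 4.87 × 9.8 = 47.73 N down at 0.313 m → arm 1.717 m, τ = 47.73 × 1.717 = 81.95 N·m counterclockwise.
Speaker: 15.6 × 9.8 = 152.9 N down at 0.944 m → arm 1.086 m, τ = 152.9 × 1.086 = 166 N·m counterclockwise.
Net load moment about support B = 986.7 N·m counterclockwise.
Reaction R at support A is upward at 0 m, arm 2.03 m → moment R × 2.03 clockwise.
Balancing moments: R × 2.03 = 986.7, giving R = 486 N.

R_A ≈ 486 N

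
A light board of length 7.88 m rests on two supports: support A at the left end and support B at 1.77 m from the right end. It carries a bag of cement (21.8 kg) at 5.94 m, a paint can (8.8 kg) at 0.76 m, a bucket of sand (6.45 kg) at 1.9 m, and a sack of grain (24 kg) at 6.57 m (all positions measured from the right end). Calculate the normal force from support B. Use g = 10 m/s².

Choose support A as the axis so its reaction then has zero moment arm.
Bag of cement: 21.8 × 10 = 218 N down at 5.94 m → arm 1.94 m, τ = 218 × 1.94 = 422.9 N·m clockwise.
Paint can: 8.8 × 10 = 88 N down at 0.76 m → arm 7.12 m, τ = 88 × 7.12 = 626.6 N·m clockwise.
Bucket of sand: 6.45 × 10 = 64.5 N down at 1.9 m → arm 5.98 m, τ = 64.5 × 5.98 = 385.7 N·m clockwise.
Sack of grain: 24 × 10 = 240 N down at 6.57 m → arm 1.31 m, τ = 240 × 1.31 = 314.4 N·m clockwise.
Net load moment about support A = 1750 N·m clockwise.
Reaction R at support B is upward at 1.77 m, arm 6.11 m → moment R × 6.11 counterclockwise.
Setting net torque to zero: R × 6.11 = 1750 → R = 286 N.

R_B ≈ 286 N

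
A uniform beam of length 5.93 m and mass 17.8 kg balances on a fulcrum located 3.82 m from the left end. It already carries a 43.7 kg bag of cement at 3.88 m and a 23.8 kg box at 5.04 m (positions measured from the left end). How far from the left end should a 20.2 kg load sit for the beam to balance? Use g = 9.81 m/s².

Taking torques about the fulcrum (at 3.82 m from the left end):
Beam weight: 17.8 × 9.81 = 174.6 N down at 2.965 m → arm 0.855 m, τ = 174.6 × 0.855 = 149.3 N·m counterclockwise.
Bag of cement: 43.7 × 9.81 = 428.7 N down at 3.88 m → arm 0.06 m, τ = 428.7 × 0.06 = 25.72 N·m clockwise.
Box: 23.8 × 9.81 = 233.5 N down at 5.04 m → arm 1.22 m, τ = 233.5 × 1.22 = 284.9 N·m clockwise.
Net moment of existing loads = 161.3 N·m clockwise.
The load weighs 20.2 × 9.81 = 198.2 N and must supply an equal counterclockwise moment, so its lever arm about the fulcrum is 161.3 / 198.2 = 0.814 m.
That puts it at 3.82 − 0.814 = 3.01 m from the left end.

x ≈ 3.01 m from the left end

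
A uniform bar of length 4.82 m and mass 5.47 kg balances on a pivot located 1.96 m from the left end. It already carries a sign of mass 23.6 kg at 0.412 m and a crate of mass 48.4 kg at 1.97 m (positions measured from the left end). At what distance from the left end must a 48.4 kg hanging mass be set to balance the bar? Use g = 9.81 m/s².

x ≈ 2.65 m from the left end

Taking torques about the pivot (at 1.96 m from the left end):
Beam weight: 5.47 × 9.81 = 53.66 N down at 2.41 m → arm 0.45 m, τ = 53.66 × 0.45 = 24.15 N·m clockwise.
Sign: 23.6 × 9.81 = 231.5 N down at 0.412 m → arm 1.548 m, τ = 231.5 × 1.548 = 358.4 N·m counterclockwise.
Crate: 48.4 × 9.81 = 474.8 N down at 1.97 m → arm 0.01 m, τ = 474.8 × 0.01 = 4.748 N·m clockwise.
Net moment of existing loads = 329.5 N·m counterclockwise.
The hanging mass weighs 48.4 × 9.81 = 474.8 N and must supply an equal clockwise moment, so its lever arm about the pivot is 329.5 / 474.8 = 0.694 m.
That puts it at 1.96 + 0.694 = 2.65 m from the left end.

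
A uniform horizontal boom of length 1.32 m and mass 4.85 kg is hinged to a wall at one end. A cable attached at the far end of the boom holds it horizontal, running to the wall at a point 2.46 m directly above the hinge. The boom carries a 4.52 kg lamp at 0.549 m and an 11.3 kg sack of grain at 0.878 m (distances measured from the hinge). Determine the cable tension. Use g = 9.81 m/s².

Taking torques about the hinge:
Beam weight: 4.85 × 9.81 = 47.58 N down at 0.66 m → arm 0.66 m, τ = 47.58 × 0.66 = 31.4 N·m clockwise.
Lamp: 4.52 × 9.81 = 44.34 N down at 0.549 m → arm 0.549 m, τ = 44.34 × 0.549 = 24.34 N·m clockwise.
Sack of grain: 11.3 × 9.81 = 110.9 N down at 0.878 m → arm 0.878 m, τ = 110.9 × 0.878 = 97.37 N·m clockwise.
Total clockwise load moment = 153.1 N·m.
The cable tension T acts at 1.32 m; only its component perpendicular to the boom, T sinθ, produces torque. sinθ = h/√(h²+d²) = 2.46/√(2.46²+1.32²) = 0.8812.
Στ = 0 ⇒ T × 1.32 × 0.8812 = 153.1 ⇒ T = 153.1 / 1.163 = 132 N.

T ≈ 132 N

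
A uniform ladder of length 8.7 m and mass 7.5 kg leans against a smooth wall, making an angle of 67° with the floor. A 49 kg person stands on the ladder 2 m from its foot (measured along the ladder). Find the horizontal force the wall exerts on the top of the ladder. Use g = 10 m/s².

Sum moments about the foot of the ladder (the floor normal and friction both act there and drop out).
Ladder weight 7.5×10 = 75 N acts at 4.35 m along the ladder; its horizontal arm is 4.35·cos67° = 1.7 m → τ = 127.5 N·m clockwise.
Person: 49×10 = 490 N at 2 m → arm 0.7815 m → τ = 382.9 N·m clockwise.
Wall normal N acts horizontally at the top; its moment arm is the height L sinθ = 8.7·sin67° = 8.008 m, counterclockwise.
Balancing moments: N × 8.008 = 510.4, giving N = 63.7 N.

N_wall ≈ 63.7 N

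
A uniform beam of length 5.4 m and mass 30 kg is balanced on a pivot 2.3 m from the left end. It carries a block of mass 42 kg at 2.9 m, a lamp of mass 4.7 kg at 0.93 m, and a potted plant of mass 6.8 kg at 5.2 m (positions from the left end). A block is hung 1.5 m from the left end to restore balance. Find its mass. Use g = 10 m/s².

m ≈ 63.1 kg

About the pivot (at 2.3 m from the left end):
Beam weight: 30 × 10 = 300 N down at 2.7 m → arm 0.4 m, τ = 300 × 0.4 = 120 N·m clockwise.
Block: 42 × 10 = 420 N down at 2.9 m → arm 0.6 m, τ = 420 × 0.6 = 252 N·m clockwise.
Lamp: 4.7 × 10 = 47 N down at 0.93 m → arm 1.37 m, τ = 47 × 1.37 = 64.39 N·m counterclockwise.
Potted plant: 6.8 × 10 = 68 N down at 5.2 m → arm 2.9 m, τ = 68 × 2.9 = 197.2 N·m clockwise.
Net moment of known loads = 504.8 N·m clockwise.
An unknown mass m at 1.5 m has arm 0.8 m; its moment is m·g·0.8 counterclockwise.
Setting net torque to zero: m × 10 × 0.8 = 504.8 → m = 504.8 / (10 × 0.8) = 63.1 kg.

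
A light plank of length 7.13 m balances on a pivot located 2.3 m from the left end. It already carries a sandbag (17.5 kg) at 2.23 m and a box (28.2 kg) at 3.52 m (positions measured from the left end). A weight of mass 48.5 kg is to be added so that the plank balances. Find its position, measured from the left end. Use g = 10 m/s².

Choose the pivot (at 2.3 m from the left end) as the axis so the support reaction has zero arm there.
Sandbag: 17.5 × 10 = 175 N down at 2.23 m → arm 0.07 m, τ = 175 × 0.07 = 12.25 N·m counterclockwise.
Box: 28.2 × 10 = 282 N down at 3.52 m → arm 1.22 m, τ = 282 × 1.22 = 344 N·m clockwise.
Net moment of existing loads = 331.8 N·m clockwise.
The weight weighs 48.5 × 10 = 485 N and must supply an equal counterclockwise moment, so its lever arm about the pivot is 331.8 / 485 = 0.684 m.
That puts it at 2.3 − 0.684 = 1.62 m from the left end.

x ≈ 1.62 m from the left end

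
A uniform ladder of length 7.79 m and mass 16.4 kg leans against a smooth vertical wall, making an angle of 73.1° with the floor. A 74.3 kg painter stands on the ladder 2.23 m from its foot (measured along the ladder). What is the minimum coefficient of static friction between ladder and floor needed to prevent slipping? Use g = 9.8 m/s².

Taking torques about the foot of the ladder:
Ladder weight 16.4×9.8 = 160.7 N acts at 3.895 m along the ladder; its horizontal arm is 3.895·cos73.1° = 1.132 m → τ = 181.9 N·m clockwise.
Painter: 74.3×9.8 = 728.1 N at 2.23 m → arm 0.6483 m → τ = 472 N·m clockwise.
Wall normal N acts horizontally at the top; its moment arm is the height L sinθ = 7.79·sin73.1° = 7.454 m, counterclockwise.
Setting net torque to zero: N × 7.454 = 653.9 → N = 87.72 N.
ΣFx = 0 ⇒ f = N_wall = 87.72 N. ΣFy = 0 ⇒ N_floor = 888.8 N.
μ_min = f / N_floor = 87.72 / 888.8 = 0.0987.

μ_min ≈ 0.0987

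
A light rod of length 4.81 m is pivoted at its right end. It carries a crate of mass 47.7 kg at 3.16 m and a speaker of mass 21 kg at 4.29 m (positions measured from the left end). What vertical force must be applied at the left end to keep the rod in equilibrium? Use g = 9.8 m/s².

Taking torques about the right end:
Crate: 47.7 × 9.8 = 467.5 N down at 3.16 m → arm 1.65 m, τ = 467.5 × 1.65 = 771.4 N·m counterclockwise.
Speaker: 21 × 9.8 = 205.8 N down at 4.29 m → arm 0.52 m, τ = 205.8 × 0.52 = 107 N·m counterclockwise.
Net moment of the loads = 878.4 N·m counterclockwise.
The upward force F acts at the left end, arm 4.81 m, giving F × 4.81 clockwise.
Στ = 0 ⇒ F × 4.81 = 878.4 ⇒ F = 878.4 / 4.81 = 183 N.

F ≈ 183 N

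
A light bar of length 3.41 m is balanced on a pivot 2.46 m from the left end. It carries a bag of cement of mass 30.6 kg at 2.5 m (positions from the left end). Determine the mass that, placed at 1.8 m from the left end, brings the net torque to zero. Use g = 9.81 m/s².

m ≈ 1.85 kg

Take moments about the pivot (at 2.46 m from the left end).
Bag of cement: 30.6 × 9.81 = 300.2 N down at 2.5 m → arm 0.04 m, τ = 300.2 × 0.04 = 12.01 N·m clockwise.
Net moment of known loads = 12.01 N·m clockwise.
An unknown mass m at 1.8 m has arm 0.66 m; its moment is m·g·0.66 counterclockwise.
Setting net torque to zero: m × 9.81 × 0.66 = 12.01 → m = 12.01 / (9.81 × 0.66) = 1.85 kg.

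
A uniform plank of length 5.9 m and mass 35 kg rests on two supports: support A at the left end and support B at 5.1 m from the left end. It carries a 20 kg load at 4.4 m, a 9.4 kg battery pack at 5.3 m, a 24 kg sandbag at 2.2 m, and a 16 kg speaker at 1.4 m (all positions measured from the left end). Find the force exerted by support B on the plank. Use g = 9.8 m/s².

Taking torques about support A:
Beam weight: 35 × 9.8 = 343 N down at 2.95 m → arm 2.95 m, τ = 343 × 2.95 = 1012 N·m clockwise.
Load: 20 × 9.8 = 196 N down at 4.4 m → arm 4.4 m, τ = 196 × 4.4 = 862.4 N·m clockwise.
Battery pack: 9.4 × 9.8 = 92.12 N down at 5.3 m → arm 5.3 m, τ = 92.12 × 5.3 = 488.2 N·m clockwise.
Sandbag: 24 × 9.8 = 235.2 N down at 2.2 m → arm 2.2 m, τ = 235.2 × 2.2 = 517.4 N·m clockwise.
Speaker: 16 × 9.8 = 156.8 N down at 1.4 m → arm 1.4 m, τ = 156.8 × 1.4 = 219.5 N·m clockwise.
Net load moment about support A = 3100 N·m clockwise.
Reaction R at support B is upward at 5.1 m, arm 5.1 m → moment R × 5.1 counterclockwise.
Balancing moments: R × 5.1 = 3100, giving R = 608 N.

R_B ≈ 608 N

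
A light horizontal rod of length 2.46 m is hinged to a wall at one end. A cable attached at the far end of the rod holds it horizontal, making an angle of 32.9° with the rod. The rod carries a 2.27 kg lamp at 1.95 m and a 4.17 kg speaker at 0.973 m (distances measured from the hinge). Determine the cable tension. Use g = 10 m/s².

Take moments about the hinge.
Lamp: 2.27 × 10 = 22.7 N down at 1.95 m → arm 1.95 m, τ = 22.7 × 1.95 = 44.27 N·m clockwise.
Speaker: 4.17 × 10 = 41.7 N down at 0.973 m → arm 0.973 m, τ = 41.7 × 0.973 = 40.57 N·m clockwise.
Total clockwise load moment = 84.84 N·m.
The cable tension T acts at 2.46 m; only its component perpendicular to the rod, T sinθ, produces torque. sin 32.9° = 0.5432.
For rotational equilibrium, T × 2.46 × 0.5432 = 84.84, so T = 84.84 / 1.336 = 63.5 N.

T ≈ 63.5 N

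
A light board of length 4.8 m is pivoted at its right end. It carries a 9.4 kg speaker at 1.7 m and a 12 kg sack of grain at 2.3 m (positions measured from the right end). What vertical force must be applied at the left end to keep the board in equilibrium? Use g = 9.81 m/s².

Take moments about the right end.
Speaker: 9.4 × 9.81 = 92.21 N down at 1.7 m → arm 1.7 m, τ = 92.21 × 1.7 = 156.8 N·m counterclockwise.
Sack of grain: 12 × 9.81 = 117.7 N down at 2.3 m → arm 2.3 m, τ = 117.7 × 2.3 = 270.7 N·m counterclockwise.
Net moment of the loads = 427.5 N·m counterclockwise.
The upward force F acts at the left end, arm 4.8 m, giving F × 4.8 clockwise.
Setting net torque to zero: F × 4.8 = 427.5 → F = 427.5 / 4.8 = 89.1 N.

F ≈ 89.1 N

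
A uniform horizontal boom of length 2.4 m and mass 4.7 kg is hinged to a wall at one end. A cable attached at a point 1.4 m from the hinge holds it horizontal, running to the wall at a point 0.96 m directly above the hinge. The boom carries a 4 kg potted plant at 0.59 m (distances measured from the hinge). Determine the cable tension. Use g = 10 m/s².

T ≈ 101 N

Sum moments about the hinge (the unknown hinge reaction has zero arm there).
Beam weight: 4.7 × 10 = 47 N down at 1.2 m → arm 1.2 m, τ = 47 × 1.2 = 56.4 N·m clockwise.
Potted plant: 4 × 10 = 40 N down at 0.59 m → arm 0.59 m, τ = 40 × 0.59 = 23.6 N·m clockwise.
Total clockwise load moment = 80 N·m.
The cable tension T acts at 1.4 m; only its component perpendicular to the boom, T sinθ, produces torque. sinθ = h/√(h²+d²) = 0.96/√(0.96²+1.4²) = 0.5655.
Στ = 0 ⇒ T × 1.4 × 0.5655 = 80 ⇒ T = 80 / 0.7917 = 101 N.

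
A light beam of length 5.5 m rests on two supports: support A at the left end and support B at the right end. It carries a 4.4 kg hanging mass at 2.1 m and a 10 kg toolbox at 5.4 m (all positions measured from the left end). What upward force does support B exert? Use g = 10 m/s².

R_B ≈ 115 N

About support A:
Hanging mass: 4.4 × 10 = 44 N down at 2.1 m → arm 2.1 m, τ = 44 × 2.1 = 92.4 N·m clockwise.
Toolbox: 10 × 10 = 100 N down at 5.4 m → arm 5.4 m, τ = 100 × 5.4 = 540 N·m clockwise.
Net load moment about support A = 632.4 N·m clockwise.
Reaction R at support B is upward at 5.5 m, arm 5.5 m → moment R × 5.5 counterclockwise.
Setting net torque to zero: R × 5.5 = 632.4 → R = 115 N.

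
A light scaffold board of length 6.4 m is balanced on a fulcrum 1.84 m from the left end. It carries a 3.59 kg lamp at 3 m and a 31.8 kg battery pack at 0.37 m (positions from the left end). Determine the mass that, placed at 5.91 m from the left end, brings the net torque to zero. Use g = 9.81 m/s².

m ≈ 10.5 kg

Sum moments about the fulcrum (at 1.84 m from the left end) (the support reaction has zero arm there).
Lamp: 3.59 × 9.81 = 35.22 N down at 3 m → arm 1.16 m, τ = 35.22 × 1.16 = 40.86 N·m clockwise.
Battery pack: 31.8 × 9.81 = 312 N down at 0.37 m → arm 1.47 m, τ = 312 × 1.47 = 458.6 N·m counterclockwise.
Net moment of known loads = 417.7 N·m counterclockwise.
An unknown mass m at 5.91 m has arm 4.07 m; its moment is m·g·4.07 clockwise.
Στ = 0 ⇒ m × 9.81 × 4.07 = 417.7 ⇒ m = 417.7 / (9.81 × 4.07) = 10.5 kg.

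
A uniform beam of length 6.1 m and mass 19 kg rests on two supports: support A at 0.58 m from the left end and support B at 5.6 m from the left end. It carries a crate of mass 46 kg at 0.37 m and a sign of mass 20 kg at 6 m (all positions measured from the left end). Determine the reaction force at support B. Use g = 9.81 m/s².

R_B ≈ 285 N

Taking torques about support A:
Beam weight: 19 × 9.81 = 186.4 N down at 3.05 m → arm 2.47 m, τ = 186.4 × 2.47 = 460.4 N·m clockwise.
Crate: 46 × 9.81 = 451.3 N down at 0.37 m → arm 0.21 m, τ = 451.3 × 0.21 = 94.77 N·m counterclockwise.
Sign: 20 × 9.81 = 196.2 N down at 6 m → arm 5.42 m, τ = 196.2 × 5.42 = 1063 N·m clockwise.
Net load moment about support A = 1429 N·m clockwise.
Reaction R at support B is upward at 5.6 m, arm 5.02 m → moment R × 5.02 counterclockwise.
Setting net torque to zero: R × 5.02 = 1429 → R = 285 N.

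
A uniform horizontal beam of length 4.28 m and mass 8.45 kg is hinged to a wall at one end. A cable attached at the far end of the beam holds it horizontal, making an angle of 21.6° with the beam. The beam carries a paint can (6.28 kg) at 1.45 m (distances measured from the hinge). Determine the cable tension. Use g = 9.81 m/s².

T ≈ 169 N

About the hinge:
Beam weight: 8.45 × 9.81 = 82.89 N down at 2.14 m → arm 2.14 m, τ = 82.89 × 2.14 = 177.4 N·m clockwise.
Paint can: 6.28 × 9.81 = 61.61 N down at 1.45 m → arm 1.45 m, τ = 61.61 × 1.45 = 89.33 N·m clockwise.
Total clockwise load moment = 266.7 N·m.
The cable tension T acts at 4.28 m; only its component perpendicular to the beam, T sinθ, produces torque. sin 21.6° = 0.3681.
Balancing moments: T × 4.28 × 0.3681 = 266.7, giving T = 266.7 / 1.575 = 169 N.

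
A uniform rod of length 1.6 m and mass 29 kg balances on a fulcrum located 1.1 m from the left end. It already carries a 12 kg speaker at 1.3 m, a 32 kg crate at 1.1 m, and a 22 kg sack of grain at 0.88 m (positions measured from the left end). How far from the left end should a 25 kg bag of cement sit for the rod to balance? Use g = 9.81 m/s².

x ≈ 1.55 m from the left end

Choose the fulcrum (at 1.1 m from the left end) as the axis so the support reaction has zero arm there.
Beam weight: 29 × 9.81 = 284.5 N down at 0.8 m → arm 0.3 m, τ = 284.5 × 0.3 = 85.35 N·m counterclockwise.
Speaker: 12 × 9.81 = 117.7 N down at 1.3 m → arm 0.2 m, τ = 117.7 × 0.2 = 23.54 N·m clockwise.
Crate: acts at the fulcrum, moment arm 0 → no torque.
Sack of grain: 22 × 9.81 = 215.8 N down at 0.88 m → arm 0.22 m, τ = 215.8 × 0.22 = 47.48 N·m counterclockwise.
Net moment of existing loads = 109.3 N·m counterclockwise.
The bag of cement weighs 25 × 9.81 = 245.2 N and must supply an equal clockwise moment, so its lever arm about the fulcrum is 109.3 / 245.2 = 0.446 m.
That puts it at 1.1 + 0.446 = 1.55 m from the left end.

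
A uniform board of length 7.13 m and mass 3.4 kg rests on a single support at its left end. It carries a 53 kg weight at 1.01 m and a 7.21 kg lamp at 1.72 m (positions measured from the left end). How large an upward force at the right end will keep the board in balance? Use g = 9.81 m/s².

Take moments about the left end.
Beam weight: 3.4 × 9.81 = 33.35 N down at 3.565 m → arm 3.565 m, τ = 33.35 × 3.565 = 118.9 N·m clockwise.
Weight: 53 × 9.81 = 519.9 N down at 1.01 m → arm 1.01 m, τ = 519.9 × 1.01 = 525.1 N·m clockwise.
Lamp: 7.21 × 9.81 = 70.73 N down at 1.72 m → arm 1.72 m, τ = 70.73 × 1.72 = 121.7 N·m clockwise.
Net moment of the loads = 765.7 N·m clockwise.
The upward force F acts at the right end, arm 7.13 m, giving F × 7.13 counterclockwise.
Setting net torque to zero: F × 7.13 = 765.7 → F = 765.7 / 7.13 = 107 N.

F ≈ 107 N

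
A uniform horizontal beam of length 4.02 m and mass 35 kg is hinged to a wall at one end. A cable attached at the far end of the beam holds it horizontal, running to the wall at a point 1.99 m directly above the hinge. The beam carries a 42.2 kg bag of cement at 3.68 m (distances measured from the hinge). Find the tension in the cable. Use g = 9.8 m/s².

T ≈ 1240 N

Take moments about the hinge.
Beam weight: 35 × 9.8 = 343 N down at 2.01 m → arm 2.01 m, τ = 343 × 2.01 = 689.4 N·m clockwise.
Bag of cement: 42.2 × 9.8 = 413.6 N down at 3.68 m → arm 3.68 m, τ = 413.6 × 3.68 = 1522 N·m clockwise.
Total clockwise load moment = 2211 N·m.
The cable tension T acts at 4.02 m; only its component perpendicular to the beam, T sinθ, produces torque. sinθ = h/√(h²+d²) = 1.99/√(1.99²+4.02²) = 0.4436.
For rotational equilibrium, T × 4.02 × 0.4436 = 2211, so T = 2211 / 1.783 = 1240 N.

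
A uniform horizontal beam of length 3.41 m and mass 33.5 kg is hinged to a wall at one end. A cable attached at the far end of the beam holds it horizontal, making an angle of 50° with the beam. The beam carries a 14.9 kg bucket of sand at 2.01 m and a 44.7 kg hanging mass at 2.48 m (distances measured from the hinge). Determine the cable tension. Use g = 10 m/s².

Taking torques about the hinge:
Beam weight: 33.5 × 10 = 335 N down at 1.705 m → arm 1.705 m, τ = 335 × 1.705 = 571.2 N·m clockwise.
Bucket of sand: 14.9 × 10 = 149 N down at 2.01 m → arm 2.01 m, τ = 149 × 2.01 = 299.5 N·m clockwise.
Hanging mass: 44.7 × 10 = 447 N down at 2.48 m → arm 2.48 m, τ = 447 × 2.48 = 1109 N·m clockwise.
Total clockwise load moment = 1980 N·m.
The cable tension T acts at 3.41 m; only its component perpendicular to the beam, T sinθ, produces torque. sin 50° = 0.766.
Balancing moments: T × 3.41 × 0.766 = 1980, giving T = 1980 / 2.612 = 758 N.

T ≈ 758 N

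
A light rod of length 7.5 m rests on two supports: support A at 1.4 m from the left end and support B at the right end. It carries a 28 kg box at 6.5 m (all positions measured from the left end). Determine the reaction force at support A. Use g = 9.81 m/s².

About support B:
Box: 28 × 9.81 = 274.7 N down at 6.5 m → arm 1 m, τ = 274.7 × 1 = 274.7 N·m counterclockwise.
Net load moment about support B = 274.7 N·m counterclockwise.
Reaction R at support A is upward at 1.4 m, arm 6.1 m → moment R × 6.1 clockwise.
For rotational equilibrium, R × 6.1 = 274.7, so R = 45 N.

R_A ≈ 45 N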